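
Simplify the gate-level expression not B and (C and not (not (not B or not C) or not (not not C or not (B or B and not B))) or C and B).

not B and (C and not (not (not B or not C) or not (not not C or not (B or B and not B))) or C and B)
= not B and (C and not (B and C or not (not not C or not (B or B and not B))) or C and B)   — De Morgan
= not B and (C and not (B and C or not (not not C or not B)) or C and B)   — complement / identity
= not B and (C and not (B and C or not C and B) or C and B)   — De Morgan
= not B and (C and not B or C and B)   — distribution
= not B and C   — distribution

not B and C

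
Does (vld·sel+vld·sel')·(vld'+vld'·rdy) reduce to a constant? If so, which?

(vld·sel+vld·sel')·(vld'+vld'·rdy)
= (vld·sel+vld·sel')·vld'
= vld·vld'
= 0

yes, False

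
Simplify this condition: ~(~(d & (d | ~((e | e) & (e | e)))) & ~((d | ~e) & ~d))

d | ~e

~(~(d & (d | ~((e | e) & (e | e)))) & ~((d | ~e) & ~d))
= d & (d | ~((e | e) & (e | e))) | (d | ~e) & ~d   [De Morgan]
= d & (d | ~(e | e)) | (d | ~e) & ~d   [idempotence]
= d & (d | ~e) | (d | ~e) & ~d   [idempotence]
= d | ~e   [distribution]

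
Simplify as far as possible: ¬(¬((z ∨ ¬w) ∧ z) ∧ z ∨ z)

¬(¬((z ∨ ¬w) ∧ z) ∧ z ∨ z)
= ¬(¬z ∧ z ∨ z)   — absorption
= ¬z   — complement / identity

¬z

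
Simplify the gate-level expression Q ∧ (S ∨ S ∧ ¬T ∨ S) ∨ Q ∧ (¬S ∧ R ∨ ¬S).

Q

Q ∧ (S ∨ S ∧ ¬T ∨ S) ∨ Q ∧ (¬S ∧ R ∨ ¬S)
= Q ∧ (S ∨ S) ∨ Q ∧ (¬S ∧ R ∨ ¬S)   — absorption
= Q ∧ S ∨ Q ∧ (¬S ∧ R ∨ ¬S)   — idempotence
= Q ∧ S ∨ Q ∧ ¬S   — absorption
= Q   — distribution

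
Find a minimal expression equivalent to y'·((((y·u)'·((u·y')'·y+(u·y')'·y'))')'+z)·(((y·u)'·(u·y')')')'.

y'·u'

y'·((((y·u)'·((u·y')'·y+(u·y')'·y'))')'+z)·(((y·u)'·(u·y')')')'
= y'·((((y·u)'·(u·y')')')'+z)·(((y·u)'·(u·y')')')'
= y'·(((y·u)'·(u·y')')')'
= y'·(y·u+u·y')'
= y'·u'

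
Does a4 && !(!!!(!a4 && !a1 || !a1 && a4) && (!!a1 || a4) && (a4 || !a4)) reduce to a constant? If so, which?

a4 && !(!!!(!a4 && !a1 || !a1 && a4) && (!!a1 || a4) && (a4 || !a4))
= a4 && !(!!!!a1 && (!!a1 || a4) && (a4 || !a4))   (distribution)
= a4 && !(!!!!a1 && (!!a1 || a4))   (complement / identity)
= a4 && !(!!a1 && (!!a1 || a4))   (double negation)
= a4 && !!!a1   (absorption)
= a4 && !a1   (double negation)
This depends on a1, a4, so it is not a constant.

no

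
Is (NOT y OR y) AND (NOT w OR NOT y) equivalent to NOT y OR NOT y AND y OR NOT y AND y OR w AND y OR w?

No

E1: (NOT y OR y) AND (NOT w OR NOT y)
    = NOT w OR NOT y   [complement / identity]
E2: NOT y OR NOT y AND y OR NOT y AND y OR w AND y OR w
    = NOT y OR NOT y AND y OR NOT y AND y OR w   [absorption]
    = NOT y OR NOT y AND y OR w   [complement / identity]
    = NOT y OR w   [complement / identity]
These differ: at w=0, y=1, E1 = 1 but E2 = 0.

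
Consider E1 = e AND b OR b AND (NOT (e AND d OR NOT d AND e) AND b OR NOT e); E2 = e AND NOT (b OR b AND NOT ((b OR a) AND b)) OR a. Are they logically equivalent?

E1: e AND b OR b AND (NOT (e AND d OR NOT d AND e) AND b OR NOT e)
    = e AND b OR b AND (NOT e AND b OR NOT e)
    = e AND b OR b AND NOT e
    = b
E2: e AND NOT (b OR b AND NOT ((b OR a) AND b)) OR a
    = e AND NOT (b OR b AND NOT b) OR a
    = e AND NOT b OR a
These differ: at a=1, b=0, d=0, e=0, E1 = 0 but E2 = 1.

No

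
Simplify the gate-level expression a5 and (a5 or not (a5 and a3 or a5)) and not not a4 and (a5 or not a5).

a5 and (a5 or not (a5 and a3 or a5)) and not not a4 and (a5 or not a5)
= a5 and (a5 or not (a5 and a3 or a5)) and not not a4   [complement / identity]
= a5 and (a5 or not a5) and not not a4   [absorption]
= a5 and (a5 or not a5) and a4   [double negation]
= a5 and a4   [complement / identity]

a5 and a4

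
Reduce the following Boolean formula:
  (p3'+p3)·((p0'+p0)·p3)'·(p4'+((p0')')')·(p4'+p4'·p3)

p3'·p4'

(p3'+p3)·((p0'+p0)·p3)'·(p4'+((p0')')')·(p4'+p4'·p3)
= (p3'+p3)·((p0'+p0)·p3)'·(p4'+p0')·(p4'+p4'·p3)   — double negation
= (p3'+p3)·((p0'+p0)·p3)'·(p4'+p0')·p4'   — absorption
= (p3'+p3)·((p0'+p0)·p3)'·p4'   — absorption
= (p3'+p3)·p3'·p4'   — complement / identity
= p3'·p4'   — complement / identity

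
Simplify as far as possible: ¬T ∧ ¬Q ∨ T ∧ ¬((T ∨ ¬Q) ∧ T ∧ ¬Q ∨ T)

¬T ∧ ¬Q ∨ T ∧ ¬((T ∨ ¬Q) ∧ T ∧ ¬Q ∨ T)
= ¬T ∧ ¬Q ∨ T ∧ ¬(T ∧ ¬Q ∨ T)   — absorption
= ¬T ∧ ¬Q ∨ T ∧ ¬T   — absorption
= ¬T ∧ ¬Q   — complement / identity

¬T ∧ ¬Q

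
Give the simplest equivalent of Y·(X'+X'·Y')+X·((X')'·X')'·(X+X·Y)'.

Y·X'

Y·(X'+X'·Y')+X·((X')'·X')'·(X+X·Y)'
= Y·(X'+X'·Y')+X·(X'+X)·(X+X·Y)'
= Y·X'+X·(X'+X)·(X+X·Y)'
= Y·X'+X·(X+X·Y)'
= Y·X'+X·X'
= Y·X'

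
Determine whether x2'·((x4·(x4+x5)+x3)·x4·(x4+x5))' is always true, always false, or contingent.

contingent

x2'·((x4·(x4+x5)+x3)·x4·(x4+x5))'
= x2'·(x4·(x4+x5))'
= x2'·x4'
This depends on x2, x4, so it is not a constant.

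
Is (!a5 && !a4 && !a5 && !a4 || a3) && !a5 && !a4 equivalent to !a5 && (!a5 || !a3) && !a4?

E1: (!a5 && !a4 && !a5 && !a4 || a3) && !a5 && !a4
    = (!a5 && !a4 || a3) && !a5 && !a4   (idempotence)
    = !a5 && !a4   (absorption)
E2: !a5 && (!a5 || !a3) && !a4
    = !a5 && !a4   (absorption)
Both reduce to !a5 && !a4, so they are equivalent.

Yes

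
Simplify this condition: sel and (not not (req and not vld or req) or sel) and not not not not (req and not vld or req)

sel and req

sel and (not not (req and not vld or req) or sel) and not not not not (req and not vld or req)
= sel and (not not (req and not vld or req) or sel) and not not (req and not vld or req)   (double negation)
= sel and not not (req and not vld or req)   (absorption)
= sel and not not req   (absorption)
= sel and req   (double negation)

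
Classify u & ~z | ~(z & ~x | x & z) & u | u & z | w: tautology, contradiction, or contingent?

contingent

u & ~z | ~(z & ~x | x & z) & u | u & z | w
= u & ~z | ~z & u | u & z | w   [distribution]
= u & ~z | u | w   [distribution]
= u | w   [absorption]
This depends on u, w, so it is not a constant.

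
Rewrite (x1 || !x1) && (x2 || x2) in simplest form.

x2

(x1 || !x1) && (x2 || x2)
= x2 || x2   — complement / identity
= x2   — idempotence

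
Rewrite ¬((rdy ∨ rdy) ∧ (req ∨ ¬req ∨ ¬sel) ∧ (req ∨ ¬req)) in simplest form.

¬((rdy ∨ rdy) ∧ (req ∨ ¬req ∨ ¬sel) ∧ (req ∨ ¬req))
= ¬((rdy ∨ rdy) ∧ (req ∨ ¬req))   — absorption
= ¬(rdy ∧ (req ∨ ¬req))   — idempotence
= ¬rdy   — complement / identity

¬rdy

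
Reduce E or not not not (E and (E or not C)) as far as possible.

True

E or not not not (E and (E or not C))
= E or not (E and (E or not C))   — double negation
= E or not E   — absorption
= True   — complement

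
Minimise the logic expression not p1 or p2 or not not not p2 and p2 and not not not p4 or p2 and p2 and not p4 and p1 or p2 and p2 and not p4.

not p1 or p2

not p1 or p2 or not not not p2 and p2 and not not not p4 or p2 and p2 and not p4 and p1 or p2 and p2 and not p4
= not p1 or p2 or not not not p2 and p2 and not p4 or p2 and p2 and not p4 and p1 or p2 and p2 and not p4   — double negation
= not p1 or p2 or not p2 and p2 and not p4 or p2 and p2 and not p4 and p1 or p2 and p2 and not p4   — double negation
= not p1 or p2 or not p2 and p2 and not p4 or p2 and p2 and not p4   — absorption
= not p1 or p2 or p2 and not p4   — distribution
= not p1 or p2   — absorption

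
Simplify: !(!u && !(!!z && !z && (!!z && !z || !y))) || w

u || w

!(!u && !(!!z && !z && (!!z && !z || !y))) || w
= !(!u && !(!!z && !z)) || w   (absorption)
= !(!u && (!z || z)) || w   (De Morgan)
= !!u || w   (complement / identity)
= u || w   (double negation)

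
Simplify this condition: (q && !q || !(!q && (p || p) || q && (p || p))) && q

(q && !q || !(!q && (p || p) || q && (p || p))) && q
= (q && !q || !(p || p)) && q
= !(p || p) && q
= !p && q

!p && q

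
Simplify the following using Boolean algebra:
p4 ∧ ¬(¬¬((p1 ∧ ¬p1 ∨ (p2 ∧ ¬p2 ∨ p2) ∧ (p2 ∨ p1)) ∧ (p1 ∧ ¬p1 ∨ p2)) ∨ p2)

p4 ∧ ¬p2

p4 ∧ ¬(¬¬((p1 ∧ ¬p1 ∨ (p2 ∧ ¬p2 ∨ p2) ∧ (p2 ∨ p1)) ∧ (p1 ∧ ¬p1 ∨ p2)) ∨ p2)
= p4 ∧ ¬(¬¬((p1 ∧ ¬p1 ∨ p2 ∧ (p2 ∨ p1)) ∧ (p1 ∧ ¬p1 ∨ p2)) ∨ p2)   (complement / identity)
= p4 ∧ ¬((p1 ∧ ¬p1 ∨ p2 ∧ (p2 ∨ p1)) ∧ (p1 ∧ ¬p1 ∨ p2) ∨ p2)   (double negation)
= p4 ∧ ¬((p1 ∧ ¬p1 ∨ p2) ∧ (p1 ∧ ¬p1 ∨ p2) ∨ p2)   (absorption)
= p4 ∧ ¬(p1 ∧ ¬p1 ∨ p2 ∨ p2)   (idempotence)
= p4 ∧ ¬(p2 ∨ p2)   (complement / identity)
= p4 ∧ ¬p2   (idempotence)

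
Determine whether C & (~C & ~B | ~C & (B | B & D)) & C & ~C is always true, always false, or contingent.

always false

C & (~C & ~B | ~C & (B | B & D)) & C & ~C
= C & (~C & ~B | ~C & B) & C & ~C   [absorption]
= C & ~C & C & ~C   [distribution]
= C & ~C   [idempotence]
= 0   [complement]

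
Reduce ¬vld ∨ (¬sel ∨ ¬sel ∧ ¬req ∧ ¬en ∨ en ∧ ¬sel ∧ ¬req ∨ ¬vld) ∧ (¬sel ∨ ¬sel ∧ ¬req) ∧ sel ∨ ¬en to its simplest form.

¬vld ∨ (¬sel ∨ ¬sel ∧ ¬req ∧ ¬en ∨ en ∧ ¬sel ∧ ¬req ∨ ¬vld) ∧ (¬sel ∨ ¬sel ∧ ¬req) ∧ sel ∨ ¬en
= ¬vld ∨ (¬sel ∨ ¬sel ∧ ¬req ∨ ¬vld) ∧ (¬sel ∨ ¬sel ∧ ¬req) ∧ sel ∨ ¬en   (distribution)
= ¬vld ∨ (¬sel ∨ ¬sel ∧ ¬req) ∧ sel ∨ ¬en   (absorption)
= ¬vld ∨ ¬sel ∧ sel ∨ ¬en   (absorption)
= ¬vld ∨ ¬en   (complement / identity)

¬vld ∨ ¬en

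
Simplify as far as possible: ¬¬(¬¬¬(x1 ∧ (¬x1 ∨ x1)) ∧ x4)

¬x1 ∧ x4

¬¬(¬¬¬(x1 ∧ (¬x1 ∨ x1)) ∧ x4)
= ¬¬¬(x1 ∧ (¬x1 ∨ x1)) ∧ x4   (double negation)
= ¬(x1 ∧ (¬x1 ∨ x1)) ∧ x4   (double negation)
= ¬x1 ∧ x4   (complement / identity)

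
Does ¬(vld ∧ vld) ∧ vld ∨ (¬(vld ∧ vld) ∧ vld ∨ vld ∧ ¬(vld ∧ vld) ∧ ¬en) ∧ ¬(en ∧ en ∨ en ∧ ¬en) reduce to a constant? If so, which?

¬(vld ∧ vld) ∧ vld ∨ (¬(vld ∧ vld) ∧ vld ∨ vld ∧ ¬(vld ∧ vld) ∧ ¬en) ∧ ¬(en ∧ en ∨ en ∧ ¬en)
= ¬(vld ∧ vld) ∧ vld ∨ (¬(vld ∧ vld) ∨ ¬(vld ∧ vld) ∧ ¬en) ∧ vld ∧ ¬(en ∧ en ∨ en ∧ ¬en)   (distribution)
= ¬(vld ∧ vld) ∧ vld ∨ ¬(vld ∧ vld) ∧ vld ∧ ¬(en ∧ en ∨ en ∧ ¬en)   (absorption)
= ¬(vld ∧ vld) ∧ vld ∨ ¬(vld ∧ vld) ∧ vld ∧ ¬en   (distribution)
= ¬(vld ∧ vld) ∧ vld   (absorption)
= ¬vld ∧ vld   (idempotence)
= False   (complement)

yes, False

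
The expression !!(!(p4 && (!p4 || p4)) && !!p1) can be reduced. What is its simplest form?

!p4 && p1

!!(!(p4 && (!p4 || p4)) && !!p1)
= !!(!p4 && !!p1)
= !!(!p4 && p1)
= !p4 && p1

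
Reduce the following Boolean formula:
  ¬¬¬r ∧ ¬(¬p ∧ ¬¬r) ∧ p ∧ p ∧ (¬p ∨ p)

¬¬¬r ∧ ¬(¬p ∧ ¬¬r) ∧ p ∧ p ∧ (¬p ∨ p)
= ¬¬¬r ∧ ¬(¬p ∧ ¬¬r) ∧ p ∧ p   — complement / identity
= ¬¬¬r ∧ (p ∨ ¬r) ∧ p ∧ p   — De Morgan
= ¬r ∧ (p ∨ ¬r) ∧ p ∧ p   — double negation
= ¬r ∧ p ∧ p   — absorption
= ¬r ∧ p   — idempotence

¬r ∧ p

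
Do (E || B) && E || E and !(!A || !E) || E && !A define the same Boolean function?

E1: (E || B) && E || E
    = E || E
    = E
E2: !(!A || !E) || E && !A
    = A && E || E && !A
    = E
Both reduce to E, so they are equivalent.

Yes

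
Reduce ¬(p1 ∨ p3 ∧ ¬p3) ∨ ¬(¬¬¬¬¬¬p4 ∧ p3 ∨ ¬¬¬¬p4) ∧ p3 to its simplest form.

¬(p1 ∨ p3 ∧ ¬p3) ∨ ¬(¬¬¬¬¬¬p4 ∧ p3 ∨ ¬¬¬¬p4) ∧ p3
= ¬(p1 ∨ p3 ∧ ¬p3) ∨ ¬(¬¬¬¬p4 ∧ p3 ∨ ¬¬¬¬p4) ∧ p3   [double negation]
= ¬(p1 ∨ p3 ∧ ¬p3) ∨ ¬¬¬¬¬p4 ∧ p3   [absorption]
= ¬p1 ∨ ¬¬¬¬¬p4 ∧ p3   [complement / identity]
= ¬p1 ∨ ¬¬¬p4 ∧ p3   [double negation]
= ¬p1 ∨ ¬p4 ∧ p3   [double negation]

¬p1 ∨ ¬p4 ∧ p3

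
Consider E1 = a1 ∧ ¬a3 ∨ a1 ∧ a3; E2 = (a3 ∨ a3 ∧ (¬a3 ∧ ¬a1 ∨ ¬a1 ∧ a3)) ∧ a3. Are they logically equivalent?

E1: a1 ∧ ¬a3 ∨ a1 ∧ a3
    = a1   [distribution]
E2: (a3 ∨ a3 ∧ (¬a3 ∧ ¬a1 ∨ ¬a1 ∧ a3)) ∧ a3
    = (a3 ∨ a3 ∧ ¬a1) ∧ a3   [distribution]
    = a3 ∧ a3   [absorption]
    = a3   [idempotence]
These differ: at a1=1, a3=0, E1 = 1 but E2 = 0.

No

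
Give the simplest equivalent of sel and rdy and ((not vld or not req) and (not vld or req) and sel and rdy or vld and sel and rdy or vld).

sel and rdy

sel and rdy and ((not vld or not req) and (not vld or req) and sel and rdy or vld and sel and rdy or vld)
= sel and rdy and ((not vld or not req and req) and sel and rdy or vld and sel and rdy or vld)
= sel and rdy and (not vld and sel and rdy or vld and sel and rdy or vld)
= sel and rdy and (sel and rdy or vld)
= sel and rdy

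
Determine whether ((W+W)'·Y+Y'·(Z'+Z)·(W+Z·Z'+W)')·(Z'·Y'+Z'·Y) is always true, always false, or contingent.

((W+W)'·Y+Y'·(Z'+Z)·(W+Z·Z'+W)')·(Z'·Y'+Z'·Y)
= ((W+W)'·Y+Y'·(Z'+Z)·(W+Z·Z'+W)')·Z'   (distribution)
= ((W+W)'·Y+Y'·(W+Z·Z'+W)')·Z'   (complement / identity)
= ((W+W)'·Y+Y'·(W+W)')·Z'   (complement / identity)
= (W+W)'·Z'   (distribution)
= W'·Z'   (idempotence)
This depends on W, Z, so it is not a constant.

contingent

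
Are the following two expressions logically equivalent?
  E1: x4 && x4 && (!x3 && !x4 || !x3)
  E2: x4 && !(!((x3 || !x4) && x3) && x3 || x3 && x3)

Yes

E1: x4 && x4 && (!x3 && !x4 || !x3)
    = x4 && x4 && !x3   [absorption]
    = x4 && !x3   [idempotence]
E2: x4 && !(!((x3 || !x4) && x3) && x3 || x3 && x3)
    = x4 && !(!x3 && x3 || x3 && x3)   [absorption]
    = x4 && !x3   [distribution]
Both reduce to x4 && !x3, so they are equivalent.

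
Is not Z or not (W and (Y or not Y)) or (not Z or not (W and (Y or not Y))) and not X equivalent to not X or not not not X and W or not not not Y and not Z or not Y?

E1: not Z or not (W and (Y or not Y)) or (not Z or not (W and (Y or not Y))) and not X
    = not Z or not (W and (Y or not Y))   — absorption
    = not Z or not W   — complement / identity
E2: not X or not not not X and W or not not not Y and not Z or not Y
    = not X or not X and W or not not not Y and not Z or not Y   — double negation
    = not X or not not not Y and not Z or not Y   — absorption
    = not X or not Y and not Z or not Y   — double negation
    = not X or not Y   — absorption
These differ: at W=1, X=1, Y=1, Z=0, E1 = 1 but E2 = 0.

No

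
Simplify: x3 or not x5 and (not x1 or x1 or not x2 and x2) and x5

x3

x3 or not x5 and (not x1 or x1 or not x2 and x2) and x5
= x3 or not x5 and (not x1 or x1) and x5   — complement / identity
= x3 or not x5 and x5   — complement / identity
= x3   — complement / identity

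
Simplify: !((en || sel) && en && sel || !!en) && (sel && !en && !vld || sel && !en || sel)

!((en || sel) && en && sel || !!en) && (sel && !en && !vld || sel && !en || sel)
= !((en || sel) && en && sel || !!en) && (sel && !en || sel)
= !(en && sel || !!en) && (sel && !en || sel)
= !(en && sel || !!en) && sel
= !(en && sel || en) && sel
= !en && sel

!en && sel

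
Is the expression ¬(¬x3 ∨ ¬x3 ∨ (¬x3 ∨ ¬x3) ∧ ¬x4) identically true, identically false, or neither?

neither

¬(¬x3 ∨ ¬x3 ∨ (¬x3 ∨ ¬x3) ∧ ¬x4)
= ¬(¬x3 ∨ ¬x3)   — absorption
= ¬¬x3   — idempotence
= x3   — double negation
This depends on x3, so it is not a constant.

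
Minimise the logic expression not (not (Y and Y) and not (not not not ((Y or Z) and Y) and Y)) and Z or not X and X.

Y and Z

not (not (Y and Y) and not (not not not ((Y or Z) and Y) and Y)) and Z or not X and X
= not (not (Y and Y) and not (not not not Y and Y)) and Z or not X and X   — absorption
= not (not (Y and Y) and not (not Y and Y)) and Z or not X and X   — double negation
= (Y and Y or not Y and Y) and Z or not X and X   — De Morgan
= (Y and Y or not Y and Y) and Z   — complement / identity
= Y and Z   — distribution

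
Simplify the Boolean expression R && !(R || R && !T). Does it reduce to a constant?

false

R && !(R || R && !T)
= R && !R   [absorption]
= false   [complement]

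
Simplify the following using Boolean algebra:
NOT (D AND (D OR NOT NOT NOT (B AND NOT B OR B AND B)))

NOT D

NOT (D AND (D OR NOT NOT NOT (B AND NOT B OR B AND B)))
= NOT (D AND (D OR NOT NOT NOT B))
= NOT (D AND (D OR NOT B))
= NOT D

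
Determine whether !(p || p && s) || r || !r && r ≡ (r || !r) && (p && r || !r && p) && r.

E1: !(p || p && s) || r || !r && r
    = !(p || p && s) || r   — complement / identity
    = !p || r   — absorption
E2: (r || !r) && (p && r || !r && p) && r
    = (p && r || !r && p) && r   — complement / identity
    = p && r   — distribution
These differ: at p=0, r=1, s=0, E1 = 1 but E2 = 0.

No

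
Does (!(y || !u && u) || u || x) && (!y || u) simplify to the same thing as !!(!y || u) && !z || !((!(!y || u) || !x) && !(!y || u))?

E1: (!(y || !u && u) || u || x) && (!y || u)
    = (!y || u || x) && (!y || u)   — complement / identity
    = !y || u   — absorption
E2: !!(!y || u) && !z || !((!(!y || u) || !x) && !(!y || u))
    = !!(!y || u) && !z || !!(!y || u)   — absorption
    = !!(!y || u)   — absorption
    = !y || u   — double negation
Both reduce to !y || u, so they are equivalent.

Yes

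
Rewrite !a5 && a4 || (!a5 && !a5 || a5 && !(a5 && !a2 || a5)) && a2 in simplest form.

!a5 && (a4 || a2)

!a5 && a4 || (!a5 && !a5 || a5 && !(a5 && !a2 || a5)) && a2
= !a5 && a4 || (!a5 && !a5 || a5 && !a5) && a2   — absorption
= !a5 && a4 || !a5 && a2   — distribution
= !a5 && (a4 || a2)   — distribution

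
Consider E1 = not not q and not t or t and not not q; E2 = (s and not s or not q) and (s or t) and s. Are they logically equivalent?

E1: not not q and not t or t and not not q
    = not not q   — distribution
    = q   — double negation
E2: (s and not s or not q) and (s or t) and s
    = not q and (s or t) and s   — complement / identity
    = not q and s   — absorption
These differ: at q=0, s=1, t=0, E1 = 0 but E2 = 1.

No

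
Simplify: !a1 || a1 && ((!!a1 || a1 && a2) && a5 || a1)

!a1 || a1 && ((!!a1 || a1 && a2) && a5 || a1)
= !a1 || a1 && ((a1 || a1 && a2) && a5 || a1)   [double negation]
= !a1 || a1 && (a1 && a5 || a1)   [absorption]
= !a1 || a1 && a1   [absorption]
= !a1 || a1   [idempotence]
= true   [complement]

true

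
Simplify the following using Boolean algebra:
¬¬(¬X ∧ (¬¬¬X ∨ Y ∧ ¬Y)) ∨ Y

¬¬(¬X ∧ (¬¬¬X ∨ Y ∧ ¬Y)) ∨ Y
= ¬¬(¬X ∧ ¬¬¬X) ∨ Y   [complement / identity]
= ¬¬(¬X ∧ ¬X) ∨ Y   [double negation]
= ¬X ∧ ¬X ∨ Y   [double negation]
= ¬X ∨ Y   [idempotence]

¬X ∨ Y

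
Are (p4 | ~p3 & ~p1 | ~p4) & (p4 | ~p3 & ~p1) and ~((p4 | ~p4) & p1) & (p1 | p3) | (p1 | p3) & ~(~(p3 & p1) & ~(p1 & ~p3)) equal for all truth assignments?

No

E1: (p4 | ~p3 & ~p1 | ~p4) & (p4 | ~p3 & ~p1)
    = p4 | ~p3 & ~p1   (absorption)
E2: ~((p4 | ~p4) & p1) & (p1 | p3) | (p1 | p3) & ~(~(p3 & p1) & ~(p1 & ~p3))
    = ~p1 & (p1 | p3) | (p1 | p3) & ~(~(p3 & p1) & ~(p1 & ~p3))   (complement / identity)
    = ~p1 & (p1 | p3) | (p1 | p3) & (p3 & p1 | p1 & ~p3)   (De Morgan)
    = ~p1 & (p1 | p3) | (p1 | p3) & p1   (distribution)
    = p1 | p3   (distribution)
These differ: at p1=0, p3=0, p4=0, E1 = 1 but E2 = 0.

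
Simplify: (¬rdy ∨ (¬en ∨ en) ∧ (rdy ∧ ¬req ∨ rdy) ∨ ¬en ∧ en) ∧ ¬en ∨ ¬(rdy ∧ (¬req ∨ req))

(¬rdy ∨ (¬en ∨ en) ∧ (rdy ∧ ¬req ∨ rdy) ∨ ¬en ∧ en) ∧ ¬en ∨ ¬(rdy ∧ (¬req ∨ req))
= (¬rdy ∨ rdy ∧ ¬req ∨ rdy ∨ ¬en ∧ en) ∧ ¬en ∨ ¬(rdy ∧ (¬req ∨ req))   — complement / identity
= (¬rdy ∨ rdy ∧ ¬req ∨ rdy ∨ ¬en ∧ en) ∧ ¬en ∨ ¬rdy   — complement / identity
= (¬rdy ∨ rdy ∨ ¬en ∧ en) ∧ ¬en ∨ ¬rdy   — absorption
= (¬rdy ∨ rdy) ∧ ¬en ∨ ¬rdy   — complement / identity
= ¬en ∨ ¬rdy   — complement / identity

¬en ∨ ¬rdy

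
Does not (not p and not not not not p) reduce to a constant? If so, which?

yes, True

not (not p and not not not not p)
= p or not not not p   — De Morgan
= p or not p   — double negation
= True   — complement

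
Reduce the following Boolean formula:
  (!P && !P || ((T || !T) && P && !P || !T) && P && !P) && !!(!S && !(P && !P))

(!P && !P || ((T || !T) && P && !P || !T) && P && !P) && !!(!S && !(P && !P))
= (!P && !P || (P && !P || !T) && P && !P) && !!(!S && !(P && !P))   (complement / identity)
= (!P && !P || P && !P) && !!(!S && !(P && !P))   (absorption)
= (!P && !P || P && !P) && !(S || P && !P)   (De Morgan)
= (!P && !P || P && !P) && !S   (complement / identity)
= !P && !S   (distribution)

!P && !S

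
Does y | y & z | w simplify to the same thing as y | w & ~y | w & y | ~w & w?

E1: y | y & z | w
    = y | w   (absorption)
E2: y | w & ~y | w & y | ~w & w
    = y | w | ~w & w   (distribution)
    = y | w   (complement / identity)
Both reduce to y | w, so they are equivalent.

Yes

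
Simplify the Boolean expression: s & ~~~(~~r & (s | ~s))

s & ~~~(~~r & (s | ~s))
= s & ~~~~~r
= s & ~~~r
= s & ~r

s & ~r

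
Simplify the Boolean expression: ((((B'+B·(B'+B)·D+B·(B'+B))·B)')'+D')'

((((B'+B·(B'+B)·D+B·(B'+B))·B)')'+D')'
= ((((B'+B·(B'+B))·B)')'+D')'   [absorption]
= ((B'+B·(B'+B))·B)'·D   [De Morgan]
= ((B'+B)·B)'·D   [complement / identity]
= B'·D   [complement / identity]

B'·D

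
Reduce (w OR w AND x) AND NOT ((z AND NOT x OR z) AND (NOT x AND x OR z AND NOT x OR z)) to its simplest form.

(w OR w AND x) AND NOT ((z AND NOT x OR z) AND (NOT x AND x OR z AND NOT x OR z))
= (w OR w AND x) AND NOT ((z AND NOT x OR z) AND (z AND NOT x OR z))
= (w OR w AND x) AND NOT (z AND NOT x OR z)
= (w OR w AND x) AND NOT z
= w AND NOT z

w AND NOT z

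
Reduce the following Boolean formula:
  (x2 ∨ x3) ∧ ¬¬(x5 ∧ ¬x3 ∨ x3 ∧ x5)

(x2 ∨ x3) ∧ ¬¬(x5 ∧ ¬x3 ∨ x3 ∧ x5)
= (x2 ∨ x3) ∧ (x5 ∧ ¬x3 ∨ x3 ∧ x5)   — double negation
= (x2 ∨ x3) ∧ x5   — distribution

(x2 ∨ x3) ∧ x5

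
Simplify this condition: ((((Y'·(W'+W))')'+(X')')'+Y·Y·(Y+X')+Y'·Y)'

((((Y'·(W'+W))')'+(X')')'+Y·Y·(Y+X')+Y'·Y)'
= ((((Y'·(W'+W))')'+(X')')'+Y·Y+Y'·Y)'   [absorption]
= ((Y'·(W'+W))'·X'+Y·Y+Y'·Y)'   [De Morgan]
= ((Y'·(W'+W))'·X'+Y)'   [distribution]
= ((Y')'·X'+Y)'   [complement / identity]
= (Y·X'+Y)'   [double negation]
= Y'   [absorption]

Y'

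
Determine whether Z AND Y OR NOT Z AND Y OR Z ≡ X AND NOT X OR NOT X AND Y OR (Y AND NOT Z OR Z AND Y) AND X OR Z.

E1: Z AND Y OR NOT Z AND Y OR Z
    = Y OR Z   [distribution]
E2: X AND NOT X OR NOT X AND Y OR (Y AND NOT Z OR Z AND Y) AND X OR Z
    = X AND NOT X OR NOT X AND Y OR Y AND X OR Z   [distribution]
    = X AND NOT X OR Y OR Z   [distribution]
    = Y OR Z   [complement / identity]
Both reduce to Y OR Z, so they are equivalent.

Yes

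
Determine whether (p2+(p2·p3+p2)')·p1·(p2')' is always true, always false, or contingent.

contingent

(p2+(p2·p3+p2)')·p1·(p2')'
= (p2+p2')·p1·(p2')'   — absorption
= p1·(p2')'   — complement / identity
= p1·p2   — double negation
This depends on p1, p2, so it is not a constant.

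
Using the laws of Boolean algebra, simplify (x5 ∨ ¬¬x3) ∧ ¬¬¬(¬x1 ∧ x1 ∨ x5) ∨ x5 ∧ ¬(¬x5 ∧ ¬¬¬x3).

x5 ∨ x3

(x5 ∨ ¬¬x3) ∧ ¬¬¬(¬x1 ∧ x1 ∨ x5) ∨ x5 ∧ ¬(¬x5 ∧ ¬¬¬x3)
= (x5 ∨ ¬¬x3) ∧ ¬(¬x1 ∧ x1 ∨ x5) ∨ x5 ∧ ¬(¬x5 ∧ ¬¬¬x3)   [double negation]
= (x5 ∨ ¬¬x3) ∧ ¬(¬x1 ∧ x1 ∨ x5) ∨ x5 ∧ (x5 ∨ ¬¬x3)   [De Morgan]
= (x5 ∨ ¬¬x3) ∧ ¬x5 ∨ x5 ∧ (x5 ∨ ¬¬x3)   [complement / identity]
= x5 ∨ ¬¬x3   [distribution]
= x5 ∨ x3   [double negation]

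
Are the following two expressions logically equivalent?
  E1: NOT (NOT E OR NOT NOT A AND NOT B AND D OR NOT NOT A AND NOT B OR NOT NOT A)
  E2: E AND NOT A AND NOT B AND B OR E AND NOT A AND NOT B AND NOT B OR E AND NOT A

E1: NOT (NOT E OR NOT NOT A AND NOT B AND D OR NOT NOT A AND NOT B OR NOT NOT A)
    = NOT (NOT E OR NOT NOT A AND NOT B OR NOT NOT A)   — absorption
    = NOT (NOT E OR NOT NOT A)   — absorption
    = E AND NOT A   — De Morgan
E2: E AND NOT A AND NOT B AND B OR E AND NOT A AND NOT B AND NOT B OR E AND NOT A
    = E AND NOT A AND NOT B OR E AND NOT A   — distribution
    = E AND NOT A   — absorption
Both reduce to E AND NOT A, so they are equivalent.

Yes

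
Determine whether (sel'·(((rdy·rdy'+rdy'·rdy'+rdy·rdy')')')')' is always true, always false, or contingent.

contingent

(sel'·(((rdy·rdy'+rdy'·rdy'+rdy·rdy')')')')'
= (sel'·(((rdy'·rdy'+rdy·rdy')')')')'   — complement / identity
= sel+((rdy'·rdy'+rdy·rdy')')'   — De Morgan
= sel+((rdy')')'   — distribution
= sel+rdy'   — double negation
This depends on rdy, sel, so it is not a constant.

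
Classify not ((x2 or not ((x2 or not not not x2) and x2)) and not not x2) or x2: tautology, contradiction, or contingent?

not ((x2 or not ((x2 or not not not x2) and x2)) and not not x2) or x2
= not ((x2 or not ((x2 or not x2) and x2)) and not not x2) or x2   (double negation)
= not ((x2 or not x2) and not not x2) or x2   (complement / identity)
= not not not x2 or x2   (complement / identity)
= not x2 or x2   (double negation)
= True   (complement)

tautology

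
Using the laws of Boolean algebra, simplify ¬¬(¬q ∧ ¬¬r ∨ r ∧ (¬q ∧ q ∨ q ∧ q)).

¬¬(¬q ∧ ¬¬r ∨ r ∧ (¬q ∧ q ∨ q ∧ q))
= ¬¬(¬q ∧ ¬¬r ∨ r ∧ q)   (distribution)
= ¬¬(¬q ∧ r ∨ r ∧ q)   (double negation)
= ¬¬r   (distribution)
= r   (double negation)

r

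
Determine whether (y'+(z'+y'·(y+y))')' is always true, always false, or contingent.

(y'+(z'+y'·(y+y))')'
= (y'+(z'+y'·y)')'   — idempotence
= y·(z'+y'·y)   — De Morgan
= y·z'   — complement / identity
This depends on y, z, so it is not a constant.

contingent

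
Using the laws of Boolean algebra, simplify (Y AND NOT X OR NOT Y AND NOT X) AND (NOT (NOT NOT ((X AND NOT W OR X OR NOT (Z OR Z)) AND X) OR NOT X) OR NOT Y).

NOT X AND NOT Y

(Y AND NOT X OR NOT Y AND NOT X) AND (NOT (NOT NOT ((X AND NOT W OR X OR NOT (Z OR Z)) AND X) OR NOT X) OR NOT Y)
= (Y AND NOT X OR NOT Y AND NOT X) AND (NOT (NOT NOT ((X OR NOT (Z OR Z)) AND X) OR NOT X) OR NOT Y)
= (Y AND NOT X OR NOT Y AND NOT X) AND (NOT (NOT NOT ((X OR NOT Z) AND X) OR NOT X) OR NOT Y)
= (Y AND NOT X OR NOT Y AND NOT X) AND (NOT (NOT NOT X OR NOT X) OR NOT Y)
= (Y AND NOT X OR NOT Y AND NOT X) AND (NOT X AND X OR NOT Y)
= (Y AND NOT X OR NOT Y AND NOT X) AND NOT Y
= NOT X AND NOT Y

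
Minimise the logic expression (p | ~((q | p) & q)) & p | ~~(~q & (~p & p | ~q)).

(p | ~((q | p) & q)) & p | ~~(~q & (~p & p | ~q))
= (p | ~((q | p) & q)) & p | ~~(~q & ~q)
= (p | ~q) & p | ~~(~q & ~q)
= (p | ~q) & p | ~~~q
= p | ~~~q
= p | ~q

p | ~q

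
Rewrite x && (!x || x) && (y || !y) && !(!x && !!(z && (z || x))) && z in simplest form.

x && (!x || x) && (y || !y) && !(!x && !!(z && (z || x))) && z
= x && (!x || x) && (y || !y) && !(!x && !!z) && z
= x && (y || !y) && !(!x && !!z) && z
= x && !(!x && !!z) && z
= x && (x || !z) && z
= x && z

x && z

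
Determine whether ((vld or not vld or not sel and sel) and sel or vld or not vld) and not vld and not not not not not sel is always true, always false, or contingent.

((vld or not vld or not sel and sel) and sel or vld or not vld) and not vld and not not not not not sel
= ((vld or not vld) and sel or vld or not vld) and not vld and not not not not not sel   [complement / identity]
= (vld or not vld) and not vld and not not not not not sel   [absorption]
= not vld and not not not not not sel   [complement / identity]
= not vld and not not not sel   [double negation]
= not vld and not sel   [double negation]
This depends on sel, vld, so it is not a constant.

contingent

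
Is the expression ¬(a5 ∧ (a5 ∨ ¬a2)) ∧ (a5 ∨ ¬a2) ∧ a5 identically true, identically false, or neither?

identically false

¬(a5 ∧ (a5 ∨ ¬a2)) ∧ (a5 ∨ ¬a2) ∧ a5
= ¬a5 ∧ (a5 ∨ ¬a2) ∧ a5   [absorption]
= ¬a5 ∧ a5   [absorption]
= False   [complement]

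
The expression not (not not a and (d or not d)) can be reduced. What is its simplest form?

not (not not a and (d or not d))
= not (a and (d or not d))   [double negation]
= not a   [complement / identity]

not a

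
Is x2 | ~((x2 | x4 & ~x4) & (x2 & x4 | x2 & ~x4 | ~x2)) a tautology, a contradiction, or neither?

x2 | ~((x2 | x4 & ~x4) & (x2 & x4 | x2 & ~x4 | ~x2))
= x2 | ~(x2 & (x2 & x4 | x2 & ~x4 | ~x2))
= x2 | ~(x2 & (x2 | ~x2))
= x2 | ~x2
= 1

tautology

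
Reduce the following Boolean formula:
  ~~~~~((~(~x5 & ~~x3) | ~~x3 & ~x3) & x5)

~x5

~~~~~((~(~x5 & ~~x3) | ~~x3 & ~x3) & x5)
= ~~~~~((x5 | ~x3 | ~~x3 & ~x3) & x5)   (De Morgan)
= ~~~((x5 | ~x3 | ~~x3 & ~x3) & x5)   (double negation)
= ~~~((x5 | ~x3 | x3 & ~x3) & x5)   (double negation)
= ~~~((x5 | ~x3) & x5)   (complement / identity)
= ~~~x5   (absorption)
= ~x5   (double negation)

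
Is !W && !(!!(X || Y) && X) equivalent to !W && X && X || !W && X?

E1: !W && !(!!(X || Y) && X)
    = !W && !((X || Y) && X)   [double negation]
    = !W && !X   [absorption]
E2: !W && X && X || !W && X
    = !W && X || !W && X   [idempotence]
    = !W && X   [idempotence]
These differ: at W=0, X=0, Y=0, E1 = 1 but E2 = 0.

No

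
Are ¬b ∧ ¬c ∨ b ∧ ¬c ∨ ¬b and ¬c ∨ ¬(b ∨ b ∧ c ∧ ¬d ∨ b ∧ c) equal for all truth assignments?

E1: ¬b ∧ ¬c ∨ b ∧ ¬c ∨ ¬b
    = ¬c ∨ ¬b   (distribution)
E2: ¬c ∨ ¬(b ∨ b ∧ c ∧ ¬d ∨ b ∧ c)
    = ¬c ∨ ¬(b ∨ b ∧ c)   (absorption)
    = ¬c ∨ ¬b   (absorption)
Both reduce to ¬c ∨ ¬b, so they are equivalent.

Yes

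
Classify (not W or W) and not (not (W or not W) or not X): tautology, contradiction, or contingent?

contingent

(not W or W) and not (not (W or not W) or not X)
= (not W or W) and (W or not W) and X   (De Morgan)
= (not W or W) and X   (complement / identity)
= X   (complement / identity)
This depends on X, so it is not a constant.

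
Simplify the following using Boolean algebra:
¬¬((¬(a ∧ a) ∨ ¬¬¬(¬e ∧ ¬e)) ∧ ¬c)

(¬a ∨ e) ∧ ¬c

¬¬((¬(a ∧ a) ∨ ¬¬¬(¬e ∧ ¬e)) ∧ ¬c)
= ¬¬((¬a ∨ ¬¬¬(¬e ∧ ¬e)) ∧ ¬c)   [idempotence]
= ¬¬((¬a ∨ ¬(¬e ∧ ¬e)) ∧ ¬c)   [double negation]
= (¬a ∨ ¬(¬e ∧ ¬e)) ∧ ¬c   [double negation]
= (¬a ∨ e ∨ e) ∧ ¬c   [De Morgan]
= (¬a ∨ e) ∧ ¬c   [idempotence]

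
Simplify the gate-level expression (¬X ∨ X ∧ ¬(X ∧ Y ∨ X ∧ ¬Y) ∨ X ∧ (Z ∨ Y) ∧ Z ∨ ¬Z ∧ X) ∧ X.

X

(¬X ∨ X ∧ ¬(X ∧ Y ∨ X ∧ ¬Y) ∨ X ∧ (Z ∨ Y) ∧ Z ∨ ¬Z ∧ X) ∧ X
= (¬X ∨ X ∧ ¬(X ∧ Y ∨ X ∧ ¬Y) ∨ X ∧ Z ∨ ¬Z ∧ X) ∧ X   — absorption
= (¬X ∨ X ∧ ¬X ∨ X ∧ Z ∨ ¬Z ∧ X) ∧ X   — distribution
= (¬X ∨ X ∧ ¬X ∨ X) ∧ X   — distribution
= (¬X ∨ X) ∧ X   — complement / identity
= X   — complement / identity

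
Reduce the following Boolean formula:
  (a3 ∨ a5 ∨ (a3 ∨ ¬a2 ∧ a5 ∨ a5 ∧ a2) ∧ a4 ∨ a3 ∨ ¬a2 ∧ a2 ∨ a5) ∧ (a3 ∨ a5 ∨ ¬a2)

a3 ∨ a5

(a3 ∨ a5 ∨ (a3 ∨ ¬a2 ∧ a5 ∨ a5 ∧ a2) ∧ a4 ∨ a3 ∨ ¬a2 ∧ a2 ∨ a5) ∧ (a3 ∨ a5 ∨ ¬a2)
= (a3 ∨ a5 ∨ (a3 ∨ a5) ∧ a4 ∨ a3 ∨ ¬a2 ∧ a2 ∨ a5) ∧ (a3 ∨ a5 ∨ ¬a2)   — distribution
= (a3 ∨ a5 ∨ (a3 ∨ a5) ∧ a4 ∨ a3 ∨ a5) ∧ (a3 ∨ a5 ∨ ¬a2)   — complement / identity
= (a3 ∨ a5 ∨ a3 ∨ a5) ∧ (a3 ∨ a5 ∨ ¬a2)   — absorption
= a3 ∨ a5 ∨ (a3 ∨ a5) ∧ ¬a2   — distribution
= a3 ∨ a5   — absorption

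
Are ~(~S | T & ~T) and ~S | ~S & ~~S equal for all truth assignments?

E1: ~(~S | T & ~T)
    = ~~S   (complement / identity)
    = S   (double negation)
E2: ~S | ~S & ~~S
    = ~S | ~S & S   (double negation)
    = ~S   (complement / identity)
These differ: at S=0, T=0, E1 = 0 but E2 = 1.

No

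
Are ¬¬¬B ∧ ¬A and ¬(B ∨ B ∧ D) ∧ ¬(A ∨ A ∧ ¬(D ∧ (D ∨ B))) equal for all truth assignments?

E1: ¬¬¬B ∧ ¬A
    = ¬B ∧ ¬A   [double negation]
E2: ¬(B ∨ B ∧ D) ∧ ¬(A ∨ A ∧ ¬(D ∧ (D ∨ B)))
    = ¬B ∧ ¬(A ∨ A ∧ ¬(D ∧ (D ∨ B)))   [absorption]
    = ¬B ∧ ¬(A ∨ A ∧ ¬D)   [absorption]
    = ¬B ∧ ¬A   [absorption]
Both reduce to ¬B ∧ ¬A, so they are equivalent.

Yes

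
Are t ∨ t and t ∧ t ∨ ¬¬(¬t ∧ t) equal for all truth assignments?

E1: t ∨ t
    = t
E2: t ∧ t ∨ ¬¬(¬t ∧ t)
    = t ∧ t ∨ ¬t ∧ t
    = t
Both reduce to t, so they are equivalent.

Yes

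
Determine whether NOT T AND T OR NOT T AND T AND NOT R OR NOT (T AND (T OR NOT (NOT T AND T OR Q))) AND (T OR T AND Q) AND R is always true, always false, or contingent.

NOT T AND T OR NOT T AND T AND NOT R OR NOT (T AND (T OR NOT (NOT T AND T OR Q))) AND (T OR T AND Q) AND R
= NOT T AND T OR NOT T AND T AND NOT R OR NOT (T AND (T OR NOT (NOT T AND T OR Q))) AND T AND R   [absorption]
= NOT T AND T OR NOT T AND T AND NOT R OR NOT (T AND (T OR NOT Q)) AND T AND R   [complement / identity]
= NOT T AND T OR NOT (T AND (T OR NOT Q)) AND T AND R   [absorption]
= NOT T AND T OR NOT T AND T AND R   [absorption]
= NOT T AND T   [absorption]
= FALSE   [complement]

always false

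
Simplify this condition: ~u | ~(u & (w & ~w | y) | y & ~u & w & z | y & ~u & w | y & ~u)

~u | ~y

~u | ~(u & (w & ~w | y) | y & ~u & w & z | y & ~u & w | y & ~u)
= ~u | ~(u & (w & ~w | y) | y & ~u & w | y & ~u)   (absorption)
= ~u | ~(u & (w & ~w | y) | y & ~u)   (absorption)
= ~u | ~(u & y | y & ~u)   (complement / identity)
= ~u | ~y   (distribution)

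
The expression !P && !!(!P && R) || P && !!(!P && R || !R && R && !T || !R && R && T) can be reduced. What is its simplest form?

!P && !!(!P && R) || P && !!(!P && R || !R && R && !T || !R && R && T)
= !P && !!(!P && R) || P && !!(!P && R || !R && R)   — distribution
= !P && !!(!P && R) || P && !!(!P && R)   — complement / identity
= !!(!P && R)   — distribution
= !P && R   — double negation

!P && R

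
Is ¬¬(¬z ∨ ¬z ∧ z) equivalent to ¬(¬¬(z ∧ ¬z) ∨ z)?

Yes

E1: ¬¬(¬z ∨ ¬z ∧ z)
    = ¬¬¬z   [complement / identity]
    = ¬z   [double negation]
E2: ¬(¬¬(z ∧ ¬z) ∨ z)
    = ¬(z ∧ ¬z ∨ z)   [double negation]
    = ¬z   [complement / identity]
Both reduce to ¬z, so they are equivalent.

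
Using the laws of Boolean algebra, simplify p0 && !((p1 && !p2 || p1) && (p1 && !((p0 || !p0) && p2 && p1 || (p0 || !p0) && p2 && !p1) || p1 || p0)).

p0 && !((p1 && !p2 || p1) && (p1 && !((p0 || !p0) && p2 && p1 || (p0 || !p0) && p2 && !p1) || p1 || p0))
= p0 && !((p1 && !p2 || p1) && (p1 && !((p0 || !p0) && p2) || p1 || p0))
= p0 && !((p1 && !p2 || p1) && (p1 && !p2 || p1 || p0))
= p0 && !(p1 && !p2 || p1)
= p0 && !p1

p0 && !p1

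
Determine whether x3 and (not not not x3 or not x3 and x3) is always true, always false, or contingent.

x3 and (not not not x3 or not x3 and x3)
= x3 and not not not x3   (complement / identity)
= x3 and not x3   (double negation)
= False   (complement)

always false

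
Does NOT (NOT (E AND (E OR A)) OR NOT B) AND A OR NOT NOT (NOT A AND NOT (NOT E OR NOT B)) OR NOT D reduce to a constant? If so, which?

NOT (NOT (E AND (E OR A)) OR NOT B) AND A OR NOT NOT (NOT A AND NOT (NOT E OR NOT B)) OR NOT D
= NOT (NOT E OR NOT B) AND A OR NOT NOT (NOT A AND NOT (NOT E OR NOT B)) OR NOT D   — absorption
= NOT (NOT E OR NOT B) AND A OR NOT A AND NOT (NOT E OR NOT B) OR NOT D   — double negation
= NOT (NOT E OR NOT B) OR NOT D   — distribution
= E AND B OR NOT D   — De Morgan
This depends on B, D, E, so it is not a constant.

no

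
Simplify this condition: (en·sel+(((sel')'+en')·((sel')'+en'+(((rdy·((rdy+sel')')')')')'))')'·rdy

(en·sel+(((sel')'+en')·((sel')'+en'+(((rdy·((rdy+sel')')')')')'))')'·rdy
= (en·sel+(((sel')'+en')·((sel')'+en'+(((rdy·(rdy+sel'))')')'))')'·rdy   [double negation]
= (en·sel+(((sel')'+en')·((sel')'+en'+(rdy·(rdy+sel'))'))')'·rdy   [double negation]
= (en·sel+(((sel')'+en')·((sel')'+en'+rdy'))')'·rdy   [absorption]
= (en·sel+((sel')'+en')')'·rdy   [absorption]
= (en·sel+sel'·en)'·rdy   [De Morgan]
= en'·rdy   [distribution]

en'·rdy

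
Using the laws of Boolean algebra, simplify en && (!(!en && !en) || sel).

en

en && (!(!en && !en) || sel)
= en && (!!en || sel)   [idempotence]
= en && (en || sel)   [double negation]
= en   [absorption]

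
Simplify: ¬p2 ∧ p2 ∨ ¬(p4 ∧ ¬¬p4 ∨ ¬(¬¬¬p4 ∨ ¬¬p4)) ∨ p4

True

¬p2 ∧ p2 ∨ ¬(p4 ∧ ¬¬p4 ∨ ¬(¬¬¬p4 ∨ ¬¬p4)) ∨ p4
= ¬p2 ∧ p2 ∨ ¬(p4 ∧ ¬¬p4 ∨ ¬¬p4 ∧ ¬p4) ∨ p4   — De Morgan
= ¬p2 ∧ p2 ∨ ¬¬¬p4 ∨ p4   — distribution
= ¬¬¬p4 ∨ p4   — complement / identity
= ¬p4 ∨ p4   — double negation
= True   — complement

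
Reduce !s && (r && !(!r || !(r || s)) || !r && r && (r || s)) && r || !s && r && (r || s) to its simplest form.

!s && (r && !(!r || !(r || s)) || !r && r && (r || s)) && r || !s && r && (r || s)
= !s && (r && r && (r || s) || !r && r && (r || s)) && r || !s && r && (r || s)   [De Morgan]
= !s && r && (r || s) && r || !s && r && (r || s)   [distribution]
= !s && r && (r || s)   [absorption]
= !s && r   [absorption]

!s && r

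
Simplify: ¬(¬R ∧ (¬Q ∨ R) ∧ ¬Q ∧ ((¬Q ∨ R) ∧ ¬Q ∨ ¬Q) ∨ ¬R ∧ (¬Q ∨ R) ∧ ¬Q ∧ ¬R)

¬(¬R ∧ (¬Q ∨ R) ∧ ¬Q ∧ ((¬Q ∨ R) ∧ ¬Q ∨ ¬Q) ∨ ¬R ∧ (¬Q ∨ R) ∧ ¬Q ∧ ¬R)
= ¬(¬R ∧ (¬Q ∨ R) ∧ ¬Q ∨ ¬R ∧ (¬Q ∨ R) ∧ ¬Q ∧ ¬R)   (absorption)
= ¬(¬R ∧ (¬Q ∨ R) ∧ ¬Q)   (absorption)
= ¬(¬R ∧ ¬Q)   (absorption)
= R ∨ Q   (De Morgan)

R ∨ Q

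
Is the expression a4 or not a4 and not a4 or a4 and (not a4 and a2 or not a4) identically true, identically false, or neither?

identically true

a4 or not a4 and not a4 or a4 and (not a4 and a2 or not a4)
= a4 or not a4 and not a4 or a4 and not a4   — absorption
= a4 or not a4   — distribution
= True   — complement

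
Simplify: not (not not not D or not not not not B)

not (not not not D or not not not not B)
= not (not D or not not not not B)   [double negation]
= D and not not not B   [De Morgan]
= D and not B   [double negation]

D and not B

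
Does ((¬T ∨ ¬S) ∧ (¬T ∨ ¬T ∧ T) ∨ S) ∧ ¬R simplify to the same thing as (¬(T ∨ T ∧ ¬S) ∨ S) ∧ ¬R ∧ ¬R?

Yes

E1: ((¬T ∨ ¬S) ∧ (¬T ∨ ¬T ∧ T) ∨ S) ∧ ¬R
    = ((¬T ∨ ¬S) ∧ ¬T ∨ S) ∧ ¬R   — complement / identity
    = (¬T ∨ S) ∧ ¬R   — absorption
E2: (¬(T ∨ T ∧ ¬S) ∨ S) ∧ ¬R ∧ ¬R
    = (¬(T ∨ T ∧ ¬S) ∨ S) ∧ ¬R   — idempotence
    = (¬T ∨ S) ∧ ¬R   — absorption
Both reduce to (¬T ∨ S) ∧ ¬R, so they are equivalent.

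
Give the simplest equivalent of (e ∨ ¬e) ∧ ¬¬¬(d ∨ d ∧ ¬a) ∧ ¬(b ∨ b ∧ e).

(e ∨ ¬e) ∧ ¬¬¬(d ∨ d ∧ ¬a) ∧ ¬(b ∨ b ∧ e)
= (e ∨ ¬e) ∧ ¬¬¬(d ∨ d ∧ ¬a) ∧ ¬b   [absorption]
= (e ∨ ¬e) ∧ ¬¬¬d ∧ ¬b   [absorption]
= (e ∨ ¬e) ∧ ¬d ∧ ¬b   [double negation]
= ¬d ∧ ¬b   [complement / identity]

¬d ∧ ¬b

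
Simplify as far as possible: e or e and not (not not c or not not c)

e or e and not (not not c or not not c)
= e or e and not c and not c
= e or e and not c
= e

e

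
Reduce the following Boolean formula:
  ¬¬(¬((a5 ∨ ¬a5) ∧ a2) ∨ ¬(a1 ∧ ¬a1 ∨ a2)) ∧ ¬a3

¬a2 ∧ ¬a3

¬¬(¬((a5 ∨ ¬a5) ∧ a2) ∨ ¬(a1 ∧ ¬a1 ∨ a2)) ∧ ¬a3
= ¬¬(¬a2 ∨ ¬(a1 ∧ ¬a1 ∨ a2)) ∧ ¬a3   (complement / identity)
= ¬¬(¬a2 ∨ ¬a2) ∧ ¬a3   (complement / identity)
= ¬¬¬a2 ∧ ¬a3   (idempotence)
= ¬a2 ∧ ¬a3   (double negation)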